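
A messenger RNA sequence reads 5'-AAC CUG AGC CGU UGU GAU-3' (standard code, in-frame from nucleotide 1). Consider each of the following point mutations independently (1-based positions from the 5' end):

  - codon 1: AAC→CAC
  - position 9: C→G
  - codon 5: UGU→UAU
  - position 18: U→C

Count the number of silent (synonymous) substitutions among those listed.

Codon 1: AAC (Asn) → CAC (His) — missense.
Codon 3: AGC (Ser) → AGG (Arg) — missense.
Codon 5: UGU (Cys) → UAU (Tyr) — missense.
Codon 6: GAU (Asp) → GAC (Asp) — synonymous.
Synonymous: 1 of 4.

1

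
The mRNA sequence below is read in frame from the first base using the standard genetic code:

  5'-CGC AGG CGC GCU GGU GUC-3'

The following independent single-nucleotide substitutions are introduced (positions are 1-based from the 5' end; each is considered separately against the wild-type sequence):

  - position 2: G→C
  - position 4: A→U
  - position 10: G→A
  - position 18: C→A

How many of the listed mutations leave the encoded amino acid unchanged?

Codon 1: CGC (Arg) → CCC (Pro) — missense.
Codon 2: AGG (Arg) → UGG (Trp) — missense.
Codon 4: GCU (Ala) → ACU (Thr) — missense.
Codon 6: GUC (Val) → GUA (Val) — synonymous.
Synonymous: 1 of 4.

1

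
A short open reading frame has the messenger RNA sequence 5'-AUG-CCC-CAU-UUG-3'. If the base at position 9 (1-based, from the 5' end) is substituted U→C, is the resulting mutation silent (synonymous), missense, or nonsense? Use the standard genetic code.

silent

Position 9 falls in codon 3: CAU → His.
After the substitution the codon is CAC → His.
Both encode His, so the change is synonymous.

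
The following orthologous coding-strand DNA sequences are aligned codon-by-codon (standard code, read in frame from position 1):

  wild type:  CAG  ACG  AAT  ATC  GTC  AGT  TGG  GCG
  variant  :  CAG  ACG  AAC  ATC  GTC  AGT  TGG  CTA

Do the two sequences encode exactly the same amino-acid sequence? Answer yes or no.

no

Codon 1: CAG Gln / CAG Gln — identical.
Codon 2: ACG Thr / ACG Thr — identical.
Codon 3: AAT Asn / AAC Asn — synonymous.
Codon 4: ATC Ile / ATC Ile — identical.
Codon 5: GTC Val / GTC Val — identical.
Codon 6: AGT Ser / AGT Ser — identical.
Codon 7: TGG Trp / TGG Trp — identical.
Codon 8: GCG Ala / CTA Leu — nonsynonymous.
Nonsynonymous differences: 1 → different protein.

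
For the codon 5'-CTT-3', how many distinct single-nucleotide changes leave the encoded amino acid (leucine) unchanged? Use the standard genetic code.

Position 1: none → 0 synonymous.
Position 2: none → 0 synonymous.
Position 3: CTC, CTA, CTG → 3 synonymous.
Total: 0 + 0 + 3 = 3.

3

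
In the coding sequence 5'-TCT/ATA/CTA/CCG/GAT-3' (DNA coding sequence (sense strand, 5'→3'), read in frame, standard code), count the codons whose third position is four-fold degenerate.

3

Codon 1 TCT (Ser): third position 4-fold.
Codon 2 ATA (Ile): third position 3-fold.
Codon 3 CTA (Leu): third position 4-fold.
Codon 4 CCG (Pro): third position 4-fold.
Codon 5 GAT (Asp): third position 2-fold.
Four-fold degenerate third positions: 3.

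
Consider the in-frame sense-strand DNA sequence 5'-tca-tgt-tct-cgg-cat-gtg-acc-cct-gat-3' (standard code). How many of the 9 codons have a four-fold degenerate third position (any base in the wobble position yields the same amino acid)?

Codon 1 TCA (Ser): third position 4-fold.
Codon 2 TGT (Cys): third position 2-fold.
Codon 3 TCT (Ser): third position 4-fold.
Codon 4 CGG (Arg): third position 4-fold.
Codon 5 CAT (His): third position 2-fold.
Codon 6 GTG (Val): third position 4-fold.
Codon 7 ACC (Thr): third position 4-fold.
Codon 8 CCT (Pro): third position 4-fold.
Codon 9 GAT (Asp): third position 2-fold.
Four-fold degenerate third positions: 6.

6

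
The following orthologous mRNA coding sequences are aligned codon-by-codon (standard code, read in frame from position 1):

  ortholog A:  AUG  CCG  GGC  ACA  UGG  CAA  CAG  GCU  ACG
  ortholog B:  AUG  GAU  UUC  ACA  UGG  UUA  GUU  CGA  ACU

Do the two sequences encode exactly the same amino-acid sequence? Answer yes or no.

no

Codon 1: AUG Met / AUG Met — identical.
Codon 2: CCG Pro / GAU Asp — nonsynonymous.
Codon 3: GGC Gly / UUC Phe — nonsynonymous.
Codon 4: ACA Thr / ACA Thr — identical.
Codon 5: UGG Trp / UGG Trp — identical.
Codon 6: CAA Gln / UUA Leu — nonsynonymous.
Codon 7: CAG Gln / GUU Val — nonsynonymous.
Codon 8: GCU Ala / CGA Arg — nonsynonymous.
Codon 9: ACG Thr / ACU Thr — synonymous.
Nonsynonymous differences: 5 → different protein.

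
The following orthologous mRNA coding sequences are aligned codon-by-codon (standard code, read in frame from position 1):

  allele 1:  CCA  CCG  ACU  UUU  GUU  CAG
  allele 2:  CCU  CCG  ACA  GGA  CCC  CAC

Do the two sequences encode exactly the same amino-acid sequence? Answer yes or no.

Codon 1: CCA Pro / CCU Pro — synonymous.
Codon 2: CCG Pro / CCG Pro — identical.
Codon 3: ACU Thr / ACA Thr — synonymous.
Codon 4: UUU Phe / GGA Gly — nonsynonymous.
Codon 5: GUU Val / CCC Pro — nonsynonymous.
Codon 6: CAG Gln / CAC His — nonsynonymous.
Nonsynonymous differences: 3 → different protein.

no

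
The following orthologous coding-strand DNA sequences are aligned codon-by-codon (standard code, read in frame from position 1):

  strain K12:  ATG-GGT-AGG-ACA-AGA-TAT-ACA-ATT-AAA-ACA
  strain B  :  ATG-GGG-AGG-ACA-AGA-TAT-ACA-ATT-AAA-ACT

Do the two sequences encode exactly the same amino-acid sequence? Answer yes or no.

Codon 1: ATG Met / ATG Met — identical.
Codon 2: GGT Gly / GGG Gly — synonymous.
Codon 3: AGG Arg / AGG Arg — identical.
Codon 4: ACA Thr / ACA Thr — identical.
Codon 5: AGA Arg / AGA Arg — identical.
Codon 6: TAT Tyr / TAT Tyr — identical.
Codon 7: ACA Thr / ACA Thr — identical.
Codon 8: ATT Ile / ATT Ile — identical.
Codon 9: AAA Lys / AAA Lys — identical.
Codon 10: ACA Thr / ACT Thr — synonymous.
Nonsynonymous differences: 0 → same protein.

yes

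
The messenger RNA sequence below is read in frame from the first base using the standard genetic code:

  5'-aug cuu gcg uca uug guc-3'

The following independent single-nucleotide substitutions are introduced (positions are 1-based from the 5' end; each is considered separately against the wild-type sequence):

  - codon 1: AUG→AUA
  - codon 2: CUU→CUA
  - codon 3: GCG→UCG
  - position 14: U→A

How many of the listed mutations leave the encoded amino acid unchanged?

1

Codon 1: AUG (Met) → AUA (Ile) — missense.
Codon 2: CUU (Leu) → CUA (Leu) — synonymous.
Codon 3: GCG (Ala) → UCG (Ser) — missense.
Codon 5: UUG (Leu) → UAG (Stop) — nonsense.
Synonymous: 1 of 4.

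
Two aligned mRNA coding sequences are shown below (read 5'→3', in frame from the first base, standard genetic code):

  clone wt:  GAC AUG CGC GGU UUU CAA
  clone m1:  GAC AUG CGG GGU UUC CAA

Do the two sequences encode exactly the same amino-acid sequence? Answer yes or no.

yes

Codon 1: GAC Asp / GAC Asp — identical.
Codon 2: AUG Met / AUG Met — identical.
Codon 3: CGC Arg / CGG Arg — synonymous.
Codon 4: GGU Gly / GGU Gly — identical.
Codon 5: UUU Phe / UUC Phe — synonymous.
Codon 6: CAA Gln / CAA Gln — identical.
Nonsynonymous differences: 0 → same protein.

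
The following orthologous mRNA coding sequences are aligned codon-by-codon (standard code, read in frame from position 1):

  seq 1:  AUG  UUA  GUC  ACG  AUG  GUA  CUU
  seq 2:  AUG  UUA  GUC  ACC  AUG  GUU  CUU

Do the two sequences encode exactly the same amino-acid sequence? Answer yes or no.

Codon 1: AUG Met / AUG Met — identical.
Codon 2: UUA Leu / UUA Leu — identical.
Codon 3: GUC Val / GUC Val — identical.
Codon 4: ACG Thr / ACC Thr — synonymous.
Codon 5: AUG Met / AUG Met — identical.
Codon 6: GUA Val / GUU Val — synonymous.
Codon 7: CUU Leu / CUU Leu — identical.
Nonsynonymous differences: 0 → same protein.

yes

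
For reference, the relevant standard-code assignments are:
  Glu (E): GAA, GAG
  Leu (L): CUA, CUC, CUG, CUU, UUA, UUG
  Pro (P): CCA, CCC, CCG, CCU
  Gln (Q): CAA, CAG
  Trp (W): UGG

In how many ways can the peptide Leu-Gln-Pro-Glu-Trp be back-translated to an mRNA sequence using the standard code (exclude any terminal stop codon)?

Leu: 6 codons.
Gln: 2 codons.
Pro: 4 codons.
Glu: 2 codons.
Trp: 1 codon.
6 × 2 × 4 × 2 × 1 = 96.

96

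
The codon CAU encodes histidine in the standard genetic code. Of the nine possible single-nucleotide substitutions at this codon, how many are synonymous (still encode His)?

1

Position 1: none → 0 synonymous.
Position 2: none → 0 synonymous.
Position 3: CAC → 1 synonymous.
Total: 0 + 0 + 1 = 1.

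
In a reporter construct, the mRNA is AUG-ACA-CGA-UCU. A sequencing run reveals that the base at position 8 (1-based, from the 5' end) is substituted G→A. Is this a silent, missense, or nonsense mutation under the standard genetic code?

missense

Position 8 falls in codon 3: CGA → Arg.
After the substitution the codon is CAA → Gln.
Arg ≠ Gln, so this is a missense mutation.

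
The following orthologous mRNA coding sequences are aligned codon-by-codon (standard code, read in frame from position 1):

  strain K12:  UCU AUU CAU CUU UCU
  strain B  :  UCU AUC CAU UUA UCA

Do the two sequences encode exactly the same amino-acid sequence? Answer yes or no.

Codon 1: UCU Ser / UCU Ser — identical.
Codon 2: AUU Ile / AUC Ile — synonymous.
Codon 3: CAU His / CAU His — identical.
Codon 4: CUU Leu / UUA Leu — synonymous.
Codon 5: UCU Ser / UCA Ser — synonymous.
Nonsynonymous differences: 0 → same protein.

yes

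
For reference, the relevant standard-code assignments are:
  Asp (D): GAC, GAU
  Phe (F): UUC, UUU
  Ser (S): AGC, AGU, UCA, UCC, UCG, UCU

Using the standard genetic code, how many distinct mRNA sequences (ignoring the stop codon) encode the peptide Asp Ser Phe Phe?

Asp: 2 codons.
Ser: 6 codons.
Phe: 2 codons.
Phe: 2 codons.
2 × 6 × 2 × 2 = 48.

48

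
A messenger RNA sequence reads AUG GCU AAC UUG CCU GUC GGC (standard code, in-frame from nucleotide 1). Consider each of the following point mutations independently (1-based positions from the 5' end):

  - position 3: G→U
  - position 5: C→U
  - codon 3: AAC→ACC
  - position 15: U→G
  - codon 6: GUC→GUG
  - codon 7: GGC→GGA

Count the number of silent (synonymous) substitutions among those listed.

Codon 1: AUG (Met) → AUU (Ile) — missense.
Codon 2: GCU (Ala) → GUU (Val) — missense.
Codon 3: AAC (Asn) → ACC (Thr) — missense.
Codon 5: CCU (Pro) → CCG (Pro) — synonymous.
Codon 6: GUC (Val) → GUG (Val) — synonymous.
Codon 7: GGC (Gly) → GGA (Gly) — synonymous.
Synonymous: 3 of 6.

3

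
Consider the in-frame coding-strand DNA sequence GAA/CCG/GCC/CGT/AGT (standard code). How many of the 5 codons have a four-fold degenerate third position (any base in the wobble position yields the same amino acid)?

Codon 1 GAA (Glu): third position 2-fold.
Codon 2 CCG (Pro): third position 4-fold.
Codon 3 GCC (Ala): third position 4-fold.
Codon 4 CGT (Arg): third position 4-fold.
Codon 5 AGT (Ser): third position 2-fold.
Four-fold degenerate third positions: 3.

3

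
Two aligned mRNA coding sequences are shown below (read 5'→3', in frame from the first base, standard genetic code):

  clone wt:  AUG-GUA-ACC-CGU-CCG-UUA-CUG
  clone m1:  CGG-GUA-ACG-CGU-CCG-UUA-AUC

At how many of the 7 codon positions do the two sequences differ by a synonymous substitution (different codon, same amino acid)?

Codon 1: AUG Met / CGG Arg — nonsynonymous.
Codon 2: GUA Val / GUA Val — identical.
Codon 3: ACC Thr / ACG Thr — synonymous.
Codon 4: CGU Arg / CGU Arg — identical.
Codon 5: CCG Pro / CCG Pro — identical.
Codon 6: UUA Leu / UUA Leu — identical.
Codon 7: CUG Leu / AUC Ile — nonsynonymous.
Synonymous differences: 1.

1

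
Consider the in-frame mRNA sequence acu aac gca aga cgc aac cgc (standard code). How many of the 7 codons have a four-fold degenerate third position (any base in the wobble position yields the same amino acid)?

4

Codon 1 ACU (Thr): third position 4-fold.
Codon 2 AAC (Asn): third position 2-fold.
Codon 3 GCA (Ala): third position 4-fold.
Codon 4 AGA (Arg): third position 2-fold.
Codon 5 CGC (Arg): third position 4-fold.
Codon 6 AAC (Asn): third position 2-fold.
Codon 7 CGC (Arg): third position 4-fold.
Four-fold degenerate third positions: 4.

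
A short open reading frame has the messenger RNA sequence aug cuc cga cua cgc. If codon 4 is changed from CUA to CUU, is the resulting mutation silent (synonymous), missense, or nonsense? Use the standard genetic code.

Position 12 falls in codon 4: CUA → Leu.
After the substitution the codon is CUU → Leu.
Both encode Leu, so the change is synonymous.

silent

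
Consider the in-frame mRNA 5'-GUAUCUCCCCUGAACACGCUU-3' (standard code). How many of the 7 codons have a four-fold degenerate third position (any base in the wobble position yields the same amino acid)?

Codon 1 GUA (Val): third position 4-fold.
Codon 2 UCU (Ser): third position 4-fold.
Codon 3 CCC (Pro): third position 4-fold.
Codon 4 CUG (Leu): third position 4-fold.
Codon 5 AAC (Asn): third position 2-fold.
Codon 6 ACG (Thr): third position 4-fold.
Codon 7 CUU (Leu): third position 4-fold.
Four-fold degenerate third positions: 6.

6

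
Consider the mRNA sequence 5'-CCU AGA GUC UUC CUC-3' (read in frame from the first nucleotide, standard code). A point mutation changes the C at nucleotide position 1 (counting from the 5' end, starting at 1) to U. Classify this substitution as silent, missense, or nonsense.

Position 1 falls in codon 1: CCU → Pro.
After the substitution the codon is UCU → Ser.
Pro ≠ Ser, so this is a missense mutation.

missense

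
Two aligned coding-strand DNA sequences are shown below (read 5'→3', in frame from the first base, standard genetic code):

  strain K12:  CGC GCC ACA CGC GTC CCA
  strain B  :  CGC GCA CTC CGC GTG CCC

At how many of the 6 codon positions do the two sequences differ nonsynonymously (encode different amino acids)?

1

Codon 1: CGC Arg / CGC Arg — identical.
Codon 2: GCC Ala / GCA Ala — synonymous.
Codon 3: ACA Thr / CTC Leu — nonsynonymous.
Codon 4: CGC Arg / CGC Arg — identical.
Codon 5: GTC Val / GTG Val — synonymous.
Codon 6: CCA Pro / CCC Pro — synonymous.
Nonsynonymous differences: 1.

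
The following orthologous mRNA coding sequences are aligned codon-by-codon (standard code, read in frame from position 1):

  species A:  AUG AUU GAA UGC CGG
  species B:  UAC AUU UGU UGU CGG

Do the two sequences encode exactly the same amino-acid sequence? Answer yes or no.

no

Codon 1: AUG Met / UAC Tyr — nonsynonymous.
Codon 2: AUU Ile / AUU Ile — identical.
Codon 3: GAA Glu / UGU Cys — nonsynonymous.
Codon 4: UGC Cys / UGU Cys — synonymous.
Codon 5: CGG Arg / CGG Arg — identical.
Nonsynonymous differences: 2 → different protein.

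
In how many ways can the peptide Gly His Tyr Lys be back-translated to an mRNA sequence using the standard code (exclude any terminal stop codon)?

32

Gly: 4 codons.
His: 2 codons.
Tyr: 2 codons.
Lys: 2 codons.
4 × 2 × 2 × 2 = 32.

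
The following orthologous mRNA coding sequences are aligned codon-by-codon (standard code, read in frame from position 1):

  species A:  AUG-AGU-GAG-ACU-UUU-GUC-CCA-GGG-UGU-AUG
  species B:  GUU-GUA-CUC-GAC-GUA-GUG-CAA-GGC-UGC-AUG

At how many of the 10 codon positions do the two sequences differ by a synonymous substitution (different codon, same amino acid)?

3

Codon 1: AUG Met / GUU Val — nonsynonymous.
Codon 2: AGU Ser / GUA Val — nonsynonymous.
Codon 3: GAG Glu / CUC Leu — nonsynonymous.
Codon 4: ACU Thr / GAC Asp — nonsynonymous.
Codon 5: UUU Phe / GUA Val — nonsynonymous.
Codon 6: GUC Val / GUG Val — synonymous.
Codon 7: CCA Pro / CAA Gln — nonsynonymous.
Codon 8: GGG Gly / GGC Gly — synonymous.
Codon 9: UGU Cys / UGC Cys — synonymous.
Codon 10: AUG Met / AUG Met — identical.
Synonymous differences: 3.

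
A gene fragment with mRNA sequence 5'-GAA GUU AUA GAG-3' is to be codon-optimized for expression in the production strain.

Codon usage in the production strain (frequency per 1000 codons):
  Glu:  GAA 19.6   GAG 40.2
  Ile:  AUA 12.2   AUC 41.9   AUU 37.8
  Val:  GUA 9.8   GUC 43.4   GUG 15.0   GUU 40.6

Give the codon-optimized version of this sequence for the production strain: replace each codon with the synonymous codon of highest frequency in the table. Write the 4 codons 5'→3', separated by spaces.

GAG GUC AUC GAG

Codon 1 (Glu): best is GAG at 40.2.
Codon 2 (Val): best is GUC at 43.4.
Codon 3 (Ile): best is AUC at 41.9.
Codon 4 (Glu): best is GAG at 40.2.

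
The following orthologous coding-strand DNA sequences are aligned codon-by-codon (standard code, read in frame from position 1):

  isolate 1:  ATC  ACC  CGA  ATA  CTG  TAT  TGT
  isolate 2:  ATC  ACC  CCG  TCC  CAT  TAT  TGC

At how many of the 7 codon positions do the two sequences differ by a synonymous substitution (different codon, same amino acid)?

1

Codon 1: ATC Ile / ATC Ile — identical.
Codon 2: ACC Thr / ACC Thr — identical.
Codon 3: CGA Arg / CCG Pro — nonsynonymous.
Codon 4: ATA Ile / TCC Ser — nonsynonymous.
Codon 5: CTG Leu / CAT His — nonsynonymous.
Codon 6: TAT Tyr / TAT Tyr — identical.
Codon 7: TGT Cys / TGC Cys — synonymous.
Synonymous differences: 1.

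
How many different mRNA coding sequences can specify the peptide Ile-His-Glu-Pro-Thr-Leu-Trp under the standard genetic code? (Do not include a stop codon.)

Ile: 3 codons.
His: 2 codons.
Glu: 2 codons.
Pro: 4 codons.
Thr: 4 codons.
Leu: 6 codons.
Trp: 1 codon.
3 × 2 × 2 × 4 × 4 × 6 × 1 = 1152.

1152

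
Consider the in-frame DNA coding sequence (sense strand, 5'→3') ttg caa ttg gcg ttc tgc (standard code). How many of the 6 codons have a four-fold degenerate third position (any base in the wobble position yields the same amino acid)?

Codon 1 TTG (Leu): third position 2-fold.
Codon 2 CAA (Gln): third position 2-fold.
Codon 3 TTG (Leu): third position 2-fold.
Codon 4 GCG (Ala): third position 4-fold.
Codon 5 TTC (Phe): third position 2-fold.
Codon 6 TGC (Cys): third position 2-fold.
Four-fold degenerate third positions: 1.

1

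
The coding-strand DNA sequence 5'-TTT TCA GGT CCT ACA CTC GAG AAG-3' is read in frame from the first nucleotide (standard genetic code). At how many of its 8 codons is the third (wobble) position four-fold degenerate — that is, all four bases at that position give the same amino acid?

Codon 1 TTT (Phe): third position 2-fold.
Codon 2 TCA (Ser): third position 4-fold.
Codon 3 GGT (Gly): third position 4-fold.
Codon 4 CCT (Pro): third position 4-fold.
Codon 5 ACA (Thr): third position 4-fold.
Codon 6 CTC (Leu): third position 4-fold.
Codon 7 GAG (Glu): third position 2-fold.
Codon 8 AAG (Lys): third position 2-fold.
Four-fold degenerate third positions: 5.

5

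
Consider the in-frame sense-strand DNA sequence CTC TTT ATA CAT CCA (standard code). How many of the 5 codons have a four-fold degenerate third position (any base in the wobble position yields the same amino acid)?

Codon 1 CTC (Leu): third position 4-fold.
Codon 2 TTT (Phe): third position 2-fold.
Codon 3 ATA (Ile): third position 3-fold.
Codon 4 CAT (His): third position 2-fold.
Codon 5 CCA (Pro): third position 4-fold.
Four-fold degenerate third positions: 2.

2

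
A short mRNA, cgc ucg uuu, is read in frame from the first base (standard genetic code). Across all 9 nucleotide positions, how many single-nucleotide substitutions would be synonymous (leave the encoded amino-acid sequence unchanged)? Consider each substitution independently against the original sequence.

Codon 1 (CGC, Arg): 3 synonymous substitutions.
Codon 2 (UCG, Ser): 3 synonymous substitutions.
Codon 3 (UUU, Phe): 1 synonymous substitution.
Total: 3 + 3 + 1 = 7.

7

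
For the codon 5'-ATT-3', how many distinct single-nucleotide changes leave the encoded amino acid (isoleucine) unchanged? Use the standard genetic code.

Position 1: none → 0 synonymous.
Position 2: none → 0 synonymous.
Position 3: ATC, ATA → 2 synonymous.
Total: 0 + 0 + 2 = 2.

2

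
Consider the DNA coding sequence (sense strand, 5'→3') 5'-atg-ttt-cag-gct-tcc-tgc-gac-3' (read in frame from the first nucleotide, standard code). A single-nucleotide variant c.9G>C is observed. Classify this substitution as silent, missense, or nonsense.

missense

Position 9 falls in codon 3: CAG → Gln.
After the substitution the codon is CAC → His.
Gln ≠ His, so this is a missense mutation.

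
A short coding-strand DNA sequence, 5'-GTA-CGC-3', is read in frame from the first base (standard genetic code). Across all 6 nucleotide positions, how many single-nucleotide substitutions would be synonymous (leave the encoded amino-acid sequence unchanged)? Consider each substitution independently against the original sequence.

Codon 1 (GTA, Val): 3 synonymous substitutions.
Codon 2 (CGC, Arg): 3 synonymous substitutions.
Total: 3 + 3 = 6.

6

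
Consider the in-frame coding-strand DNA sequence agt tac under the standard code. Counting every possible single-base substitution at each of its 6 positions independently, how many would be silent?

Codon 1 (AGT, Ser): 1 synonymous substitution.
Codon 2 (TAC, Tyr): 1 synonymous substitution.
Total: 1 + 1 = 2.

2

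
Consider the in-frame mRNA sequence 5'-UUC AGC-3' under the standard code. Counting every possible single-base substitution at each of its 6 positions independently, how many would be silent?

2

Codon 1 (UUC, Phe): 1 synonymous substitution.
Codon 2 (AGC, Ser): 1 synonymous substitution.
Total: 1 + 1 = 2.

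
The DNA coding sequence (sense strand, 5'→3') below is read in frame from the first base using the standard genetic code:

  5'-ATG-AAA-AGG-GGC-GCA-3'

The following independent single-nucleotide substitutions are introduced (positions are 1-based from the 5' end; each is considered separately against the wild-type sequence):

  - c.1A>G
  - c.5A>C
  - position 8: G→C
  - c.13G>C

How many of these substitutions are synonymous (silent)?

0

Codon 1: ATG (Met) → GTG (Val) — missense.
Codon 2: AAA (Lys) → ACA (Thr) — missense.
Codon 3: AGG (Arg) → ACG (Thr) — missense.
Codon 5: GCA (Ala) → CCA (Pro) — missense.
Synonymous: 0 of 4.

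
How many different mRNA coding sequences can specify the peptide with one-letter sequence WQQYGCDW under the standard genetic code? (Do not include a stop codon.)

Trp: 1 codon.
Gln: 2 codons.
Gln: 2 codons.
Tyr: 2 codons.
Gly: 4 codons.
Cys: 2 codons.
Asp: 2 codons.
Trp: 1 codon.
1 × 2 × 2 × 2 × 4 × 2 × 2 × 1 = 128.

128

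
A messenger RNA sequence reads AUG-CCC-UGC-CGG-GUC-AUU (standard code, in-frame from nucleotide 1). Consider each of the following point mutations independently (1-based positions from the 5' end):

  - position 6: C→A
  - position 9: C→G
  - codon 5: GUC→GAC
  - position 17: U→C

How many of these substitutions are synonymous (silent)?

Codon 2: CCC (Pro) → CCA (Pro) — synonymous.
Codon 3: UGC (Cys) → UGG (Trp) — missense.
Codon 5: GUC (Val) → GAC (Asp) — missense.
Codon 6: AUU (Ile) → ACU (Thr) — missense.
Synonymous: 1 of 4.

1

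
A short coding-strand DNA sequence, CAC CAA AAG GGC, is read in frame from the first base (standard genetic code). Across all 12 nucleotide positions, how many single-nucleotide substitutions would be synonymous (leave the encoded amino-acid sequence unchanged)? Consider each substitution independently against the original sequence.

Codon 1 (CAC, His): 1 synonymous substitution.
Codon 2 (CAA, Gln): 1 synonymous substitution.
Codon 3 (AAG, Lys): 1 synonymous substitution.
Codon 4 (GGC, Gly): 3 synonymous substitutions.
Total: 1 + 1 + 1 + 3 = 6.

6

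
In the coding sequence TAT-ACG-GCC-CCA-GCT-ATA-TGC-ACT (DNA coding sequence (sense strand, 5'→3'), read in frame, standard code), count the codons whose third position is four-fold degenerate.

Codon 1 TAT (Tyr): third position 2-fold.
Codon 2 ACG (Thr): third position 4-fold.
Codon 3 GCC (Ala): third position 4-fold.
Codon 4 CCA (Pro): third position 4-fold.
Codon 5 GCT (Ala): third position 4-fold.
Codon 6 ATA (Ile): third position 3-fold.
Codon 7 TGC (Cys): third position 2-fold.
Codon 8 ACT (Thr): third position 4-fold.
Four-fold degenerate third positions: 5.

5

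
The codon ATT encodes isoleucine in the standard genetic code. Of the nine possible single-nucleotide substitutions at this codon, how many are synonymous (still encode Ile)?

Position 1: none → 0 synonymous.
Position 2: none → 0 synonymous.
Position 3: ATC, ATA → 2 synonymous.
Total: 0 + 0 + 2 = 2.

2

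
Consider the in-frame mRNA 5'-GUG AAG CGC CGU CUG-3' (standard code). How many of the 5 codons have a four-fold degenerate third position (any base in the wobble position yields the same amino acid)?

4

Codon 1 GUG (Val): third position 4-fold.
Codon 2 AAG (Lys): third position 2-fold.
Codon 3 CGC (Arg): third position 4-fold.
Codon 4 CGU (Arg): third position 4-fold.
Codon 5 CUG (Leu): third position 4-fold.
Four-fold degenerate third positions: 4.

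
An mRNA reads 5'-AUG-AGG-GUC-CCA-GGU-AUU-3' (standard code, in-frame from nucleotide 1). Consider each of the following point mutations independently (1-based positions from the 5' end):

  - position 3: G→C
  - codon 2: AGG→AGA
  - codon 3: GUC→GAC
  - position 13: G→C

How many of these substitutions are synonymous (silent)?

Codon 1: AUG (Met) → AUC (Ile) — missense.
Codon 2: AGG (Arg) → AGA (Arg) — synonymous.
Codon 3: GUC (Val) → GAC (Asp) — missense.
Codon 5: GGU (Gly) → CGU (Arg) — missense.
Synonymous: 1 of 4.

1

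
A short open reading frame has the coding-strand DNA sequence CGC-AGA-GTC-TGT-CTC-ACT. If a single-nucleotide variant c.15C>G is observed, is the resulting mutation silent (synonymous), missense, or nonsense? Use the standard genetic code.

silent

Position 15 falls in codon 5: CTC → Leu.
After the substitution the codon is CTG → Leu.
Both encode Leu, so the change is synonymous.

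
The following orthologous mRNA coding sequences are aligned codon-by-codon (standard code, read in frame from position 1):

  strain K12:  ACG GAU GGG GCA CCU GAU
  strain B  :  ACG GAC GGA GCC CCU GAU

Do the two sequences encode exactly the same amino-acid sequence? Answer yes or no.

yes

Codon 1: ACG Thr / ACG Thr — identical.
Codon 2: GAU Asp / GAC Asp — synonymous.
Codon 3: GGG Gly / GGA Gly — synonymous.
Codon 4: GCA Ala / GCC Ala — synonymous.
Codon 5: CCU Pro / CCU Pro — identical.
Codon 6: GAU Asp / GAU Asp — identical.
Nonsynonymous differences: 0 → same protein.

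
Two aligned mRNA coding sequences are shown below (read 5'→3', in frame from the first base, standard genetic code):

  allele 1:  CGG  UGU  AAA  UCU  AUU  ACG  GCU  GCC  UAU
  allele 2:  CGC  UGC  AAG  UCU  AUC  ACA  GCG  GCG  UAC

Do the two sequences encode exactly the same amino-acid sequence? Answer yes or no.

yes

Codon 1: CGG Arg / CGC Arg — synonymous.
Codon 2: UGU Cys / UGC Cys — synonymous.
Codon 3: AAA Lys / AAG Lys — synonymous.
Codon 4: UCU Ser / UCU Ser — identical.
Codon 5: AUU Ile / AUC Ile — synonymous.
Codon 6: ACG Thr / ACA Thr — synonymous.
Codon 7: GCU Ala / GCG Ala — synonymous.
Codon 8: GCC Ala / GCG Ala — synonymous.
Codon 9: UAU Tyr / UAC Tyr — synonymous.
Nonsynonymous differences: 0 → same protein.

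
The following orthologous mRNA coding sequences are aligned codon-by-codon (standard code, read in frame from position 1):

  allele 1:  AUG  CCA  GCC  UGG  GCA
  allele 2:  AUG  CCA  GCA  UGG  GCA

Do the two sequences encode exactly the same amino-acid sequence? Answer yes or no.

Codon 1: AUG Met / AUG Met — identical.
Codon 2: CCA Pro / CCA Pro — identical.
Codon 3: GCC Ala / GCA Ala — synonymous.
Codon 4: UGG Trp / UGG Trp — identical.
Codon 5: GCA Ala / GCA Ala — identical.
Nonsynonymous differences: 0 → same protein.

yes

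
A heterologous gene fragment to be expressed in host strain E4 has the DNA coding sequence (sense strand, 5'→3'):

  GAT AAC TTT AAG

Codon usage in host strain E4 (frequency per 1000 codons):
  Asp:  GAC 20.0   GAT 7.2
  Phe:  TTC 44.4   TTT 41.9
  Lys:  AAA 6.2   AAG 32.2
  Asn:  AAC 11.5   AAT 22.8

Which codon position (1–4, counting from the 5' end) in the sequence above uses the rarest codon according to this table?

Codon 1 GAT (Asp): 7.2 per 1000.
Codon 2 AAC (Asn): 11.5 per 1000.
Codon 3 TTT (Phe): 41.9 per 1000.
Codon 4 AAG (Lys): 32.2 per 1000.
Lowest frequency is 7.2 at codon 1.

1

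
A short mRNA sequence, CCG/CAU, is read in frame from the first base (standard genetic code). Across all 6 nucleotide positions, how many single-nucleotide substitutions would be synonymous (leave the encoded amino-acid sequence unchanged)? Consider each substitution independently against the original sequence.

4

Codon 1 (CCG, Pro): 3 synonymous substitutions.
Codon 2 (CAU, His): 1 synonymous substitution.
Total: 3 + 1 = 4.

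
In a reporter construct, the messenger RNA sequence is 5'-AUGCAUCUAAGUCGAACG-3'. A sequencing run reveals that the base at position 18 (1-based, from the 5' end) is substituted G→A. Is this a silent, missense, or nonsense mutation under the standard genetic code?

Position 18 falls in codon 6: ACG → Thr.
After the substitution the codon is ACA → Thr.
Both encode Thr, so the change is synonymous.

silent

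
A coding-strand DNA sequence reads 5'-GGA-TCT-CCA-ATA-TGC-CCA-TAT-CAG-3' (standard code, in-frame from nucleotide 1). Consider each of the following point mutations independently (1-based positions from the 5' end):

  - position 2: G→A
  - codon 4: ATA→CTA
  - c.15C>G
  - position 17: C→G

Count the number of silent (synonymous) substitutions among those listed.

Codon 1: GGA (Gly) → GAA (Glu) — missense.
Codon 4: ATA (Ile) → CTA (Leu) — missense.
Codon 5: TGC (Cys) → TGG (Trp) — missense.
Codon 6: CCA (Pro) → CGA (Arg) — missense.
Synonymous: 0 of 4.

0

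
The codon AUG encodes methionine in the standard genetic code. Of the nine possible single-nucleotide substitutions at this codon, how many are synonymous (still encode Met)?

Position 1: none → 0 synonymous.
Position 2: none → 0 synonymous.
Position 3: none → 0 synonymous.
Total: 0 + 0 + 0 = 0.

0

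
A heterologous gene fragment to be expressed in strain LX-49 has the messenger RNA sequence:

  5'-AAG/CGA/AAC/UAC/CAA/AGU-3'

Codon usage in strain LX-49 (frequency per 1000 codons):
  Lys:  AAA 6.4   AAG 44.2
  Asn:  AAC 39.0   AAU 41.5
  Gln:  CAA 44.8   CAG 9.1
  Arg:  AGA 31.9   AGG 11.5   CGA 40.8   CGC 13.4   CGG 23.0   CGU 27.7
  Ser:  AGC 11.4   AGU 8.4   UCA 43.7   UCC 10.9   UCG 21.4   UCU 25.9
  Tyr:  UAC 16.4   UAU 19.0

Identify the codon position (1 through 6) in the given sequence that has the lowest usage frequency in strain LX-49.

Codon 1 AAG (Lys): 44.2 per 1000.
Codon 2 CGA (Arg): 40.8 per 1000.
Codon 3 AAC (Asn): 39.0 per 1000.
Codon 4 UAC (Tyr): 16.4 per 1000.
Codon 5 CAA (Gln): 44.8 per 1000.
Codon 6 AGU (Ser): 8.4 per 1000.
Lowest frequency is 8.4 at codon 6.

6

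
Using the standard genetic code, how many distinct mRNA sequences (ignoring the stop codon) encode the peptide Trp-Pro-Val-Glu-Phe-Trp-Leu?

384

Trp: 1 codon.
Pro: 4 codons.
Val: 4 codons.
Glu: 2 codons.
Phe: 2 codons.
Trp: 1 codon.
Leu: 6 codons.
1 × 4 × 4 × 2 × 2 × 1 × 6 = 384.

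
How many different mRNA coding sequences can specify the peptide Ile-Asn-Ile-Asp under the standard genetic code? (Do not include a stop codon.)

Ile: 3 codons.
Asn: 2 codons.
Ile: 3 codons.
Asp: 2 codons.
3 × 2 × 3 × 2 = 36.

36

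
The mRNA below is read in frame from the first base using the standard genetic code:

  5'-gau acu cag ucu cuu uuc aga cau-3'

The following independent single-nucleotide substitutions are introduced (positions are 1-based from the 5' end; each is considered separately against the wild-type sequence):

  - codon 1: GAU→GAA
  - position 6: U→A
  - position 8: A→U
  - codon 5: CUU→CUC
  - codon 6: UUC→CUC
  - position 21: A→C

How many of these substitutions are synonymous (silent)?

2

Codon 1: GAU (Asp) → GAA (Glu) — missense.
Codon 2: ACU (Thr) → ACA (Thr) — synonymous.
Codon 3: CAG (Gln) → CUG (Leu) — missense.
Codon 5: CUU (Leu) → CUC (Leu) — synonymous.
Codon 6: UUC (Phe) → CUC (Leu) — missense.
Codon 7: AGA (Arg) → AGC (Ser) — missense.
Synonymous: 2 of 6.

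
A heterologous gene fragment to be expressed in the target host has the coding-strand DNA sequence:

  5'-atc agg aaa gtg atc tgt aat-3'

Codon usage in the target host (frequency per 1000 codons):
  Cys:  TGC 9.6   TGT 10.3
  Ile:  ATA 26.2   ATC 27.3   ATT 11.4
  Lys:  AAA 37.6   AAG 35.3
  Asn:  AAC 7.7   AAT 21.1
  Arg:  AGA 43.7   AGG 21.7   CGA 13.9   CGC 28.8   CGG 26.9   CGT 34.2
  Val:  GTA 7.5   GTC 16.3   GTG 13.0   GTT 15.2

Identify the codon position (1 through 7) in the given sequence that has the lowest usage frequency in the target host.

6

Codon 1 ATC (Ile): 27.3 per 1000.
Codon 2 AGG (Arg): 21.7 per 1000.
Codon 3 AAA (Lys): 37.6 per 1000.
Codon 4 GTG (Val): 13.0 per 1000.
Codon 5 ATC (Ile): 27.3 per 1000.
Codon 6 TGT (Cys): 10.3 per 1000.
Codon 7 AAT (Asn): 21.1 per 1000.
Lowest frequency is 10.3 at codon 6.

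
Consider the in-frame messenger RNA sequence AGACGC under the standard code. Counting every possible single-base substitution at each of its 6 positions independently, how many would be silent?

5

Codon 1 (AGA, Arg): 2 synonymous substitutions.
Codon 2 (CGC, Arg): 3 synonymous substitutions.
Total: 2 + 3 = 5.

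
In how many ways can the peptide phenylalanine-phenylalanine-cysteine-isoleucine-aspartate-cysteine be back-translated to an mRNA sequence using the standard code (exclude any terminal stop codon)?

Phe: 2 codons.
Phe: 2 codons.
Cys: 2 codons.
Ile: 3 codons.
Asp: 2 codons.
Cys: 2 codons.
2 × 2 × 2 × 3 × 2 × 2 = 96.

96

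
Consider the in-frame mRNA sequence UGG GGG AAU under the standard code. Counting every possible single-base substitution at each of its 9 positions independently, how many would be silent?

4

Codon 1 (UGG, Trp): 0 synonymous substitutions.
Codon 2 (GGG, Gly): 3 synonymous substitutions.
Codon 3 (AAU, Asn): 1 synonymous substitution.
Total: 0 + 3 + 1 = 4.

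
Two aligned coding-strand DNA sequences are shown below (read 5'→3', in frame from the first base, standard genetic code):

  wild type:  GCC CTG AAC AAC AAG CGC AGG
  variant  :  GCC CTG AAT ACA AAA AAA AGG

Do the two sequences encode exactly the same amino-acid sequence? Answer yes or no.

Codon 1: GCC Ala / GCC Ala — identical.
Codon 2: CTG Leu / CTG Leu — identical.
Codon 3: AAC Asn / AAT Asn — synonymous.
Codon 4: AAC Asn / ACA Thr — nonsynonymous.
Codon 5: AAG Lys / AAA Lys — synonymous.
Codon 6: CGC Arg / AAA Lys — nonsynonymous.
Codon 7: AGG Arg / AGG Arg — identical.
Nonsynonymous differences: 2 → different protein.

no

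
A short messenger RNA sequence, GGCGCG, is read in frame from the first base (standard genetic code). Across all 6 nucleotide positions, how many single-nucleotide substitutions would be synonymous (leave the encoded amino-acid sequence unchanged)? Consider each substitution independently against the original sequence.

6

Codon 1 (GGC, Gly): 3 synonymous substitutions.
Codon 2 (GCG, Ala): 3 synonymous substitutions.
Total: 3 + 3 = 6.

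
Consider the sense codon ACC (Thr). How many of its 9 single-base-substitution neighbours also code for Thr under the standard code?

Position 1: none → 0 synonymous.
Position 2: none → 0 synonymous.
Position 3: ACU, ACA, ACG → 3 synonymous.
Total: 0 + 0 + 3 = 3.

3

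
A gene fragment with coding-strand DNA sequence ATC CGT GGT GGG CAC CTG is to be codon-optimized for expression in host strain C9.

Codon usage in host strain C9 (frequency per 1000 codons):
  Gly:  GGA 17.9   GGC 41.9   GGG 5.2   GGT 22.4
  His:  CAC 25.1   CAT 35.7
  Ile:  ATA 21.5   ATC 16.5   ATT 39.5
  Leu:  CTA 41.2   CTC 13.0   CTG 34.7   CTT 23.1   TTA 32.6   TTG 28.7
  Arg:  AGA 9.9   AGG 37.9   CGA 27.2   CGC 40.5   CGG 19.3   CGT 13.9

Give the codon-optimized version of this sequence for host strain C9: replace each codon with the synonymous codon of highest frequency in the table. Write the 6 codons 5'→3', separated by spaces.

Codon 1 (Ile): best is ATT at 39.5.
Codon 2 (Arg): best is CGC at 40.5.
Codon 3 (Gly): best is GGC at 41.9.
Codon 4 (Gly): best is GGC at 41.9.
Codon 5 (His): best is CAT at 35.7.
Codon 6 (Leu): best is CTA at 41.2.

ATT CGC GGC GGC CAT CTA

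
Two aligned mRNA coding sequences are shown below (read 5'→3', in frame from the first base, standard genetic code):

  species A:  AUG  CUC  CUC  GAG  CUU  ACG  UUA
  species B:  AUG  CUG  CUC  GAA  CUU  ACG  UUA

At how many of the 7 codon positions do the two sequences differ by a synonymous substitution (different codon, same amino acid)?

2

Codon 1: AUG Met / AUG Met — identical.
Codon 2: CUC Leu / CUG Leu — synonymous.
Codon 3: CUC Leu / CUC Leu — identical.
Codon 4: GAG Glu / GAA Glu — synonymous.
Codon 5: CUU Leu / CUU Leu — identical.
Codon 6: ACG Thr / ACG Thr — identical.
Codon 7: UUA Leu / UUA Leu — identical.
Synonymous differences: 2.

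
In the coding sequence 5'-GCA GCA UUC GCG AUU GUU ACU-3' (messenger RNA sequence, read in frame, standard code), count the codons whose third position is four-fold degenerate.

Codon 1 GCA (Ala): third position 4-fold.
Codon 2 GCA (Ala): third position 4-fold.
Codon 3 UUC (Phe): third position 2-fold.
Codon 4 GCG (Ala): third position 4-fold.
Codon 5 AUU (Ile): third position 3-fold.
Codon 6 GUU (Val): third position 4-fold.
Codon 7 ACU (Thr): third position 4-fold.
Four-fold degenerate third positions: 5.

5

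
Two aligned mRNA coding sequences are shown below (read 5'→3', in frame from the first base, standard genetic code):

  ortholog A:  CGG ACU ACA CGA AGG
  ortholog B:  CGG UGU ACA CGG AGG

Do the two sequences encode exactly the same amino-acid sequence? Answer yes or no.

Codon 1: CGG Arg / CGG Arg — identical.
Codon 2: ACU Thr / UGU Cys — nonsynonymous.
Codon 3: ACA Thr / ACA Thr — identical.
Codon 4: CGA Arg / CGG Arg — synonymous.
Codon 5: AGG Arg / AGG Arg — identical.
Nonsynonymous differences: 1 → different protein.

no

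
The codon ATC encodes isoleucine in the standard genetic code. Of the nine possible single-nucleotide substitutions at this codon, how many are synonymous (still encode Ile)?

2

Position 1: none → 0 synonymous.
Position 2: none → 0 synonymous.
Position 3: ATT, ATA → 2 synonymous.
Total: 0 + 0 + 2 = 2.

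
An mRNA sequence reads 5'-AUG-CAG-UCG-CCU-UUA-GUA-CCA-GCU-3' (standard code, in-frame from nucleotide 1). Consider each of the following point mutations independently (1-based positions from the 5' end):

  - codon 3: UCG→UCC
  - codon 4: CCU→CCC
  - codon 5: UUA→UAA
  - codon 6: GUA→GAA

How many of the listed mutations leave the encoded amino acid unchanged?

Codon 3: UCG (Ser) → UCC (Ser) — synonymous.
Codon 4: CCU (Pro) → CCC (Pro) — synonymous.
Codon 5: UUA (Leu) → UAA (Stop) — nonsense.
Codon 6: GUA (Val) → GAA (Glu) — missense.
Synonymous: 2 of 4.

2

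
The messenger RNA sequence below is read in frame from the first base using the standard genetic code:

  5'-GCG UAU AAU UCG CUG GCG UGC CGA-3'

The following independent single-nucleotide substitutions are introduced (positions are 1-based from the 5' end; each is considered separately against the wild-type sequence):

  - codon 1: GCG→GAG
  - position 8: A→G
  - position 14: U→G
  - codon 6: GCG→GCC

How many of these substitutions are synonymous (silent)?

1

Codon 1: GCG (Ala) → GAG (Glu) — missense.
Codon 3: AAU (Asn) → AGU (Ser) — missense.
Codon 5: CUG (Leu) → CGG (Arg) — missense.
Codon 6: GCG (Ala) → GCC (Ala) — synonymous.
Synonymous: 1 of 4.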